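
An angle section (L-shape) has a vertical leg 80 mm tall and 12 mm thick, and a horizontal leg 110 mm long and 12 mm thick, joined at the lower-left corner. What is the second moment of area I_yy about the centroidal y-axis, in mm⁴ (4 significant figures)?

Split into non-overlapping primitives; take the origin at the lower-left of the bounding box.
Vertical leg: 12 × 80, A = 960 mm², x = 6 mm, Ī = 11 520 mm⁴.
Horizontal leg (remainder): 98 × 12, A = 1 176 mm², x = 61 mm, Ī = 941 192 mm⁴.
Centroid: x̄ = ΣA·x / ΣA = 36.2809 mm.
Transfer each piece to the centroidal y-axis using Ī + A·d² with d = x − 36.2809:
  vertical leg: d = -30.2809 mm → contributes +891 776 mm⁴
  horizontal leg (remainder): d = 24.7191 mm → contributes +1 659 768 mm⁴
Total I = 2 551 543 mm⁴.

I_yy ≈ 2.552 × 10⁶ mm⁴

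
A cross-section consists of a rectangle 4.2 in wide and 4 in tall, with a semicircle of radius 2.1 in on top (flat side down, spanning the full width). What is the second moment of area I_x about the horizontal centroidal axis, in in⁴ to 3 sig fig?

I_x ≈ 65.5 in⁴

Treat the section as a set of non-overlapping primitives; coordinates are from the bounding-box lower-left.
Rectangular body: 4.2 × 4, A = 16.8 in², y = 2 in, Ī = 22.4 in⁴.
Semicircular cap: semicircle r = 2.1, A = 6.9272 in², y = 4.8913 in, Ī = 2.1346 in⁴.
Centroid: ȳ = ΣA·y / ΣA = 2.8441 in.
Transfer each piece to the horizontal centroidal axis using Ī + A·d² with d = y − 2.8441:
  rectangular body: d = -0.84411 in → contributes +34.37 in⁴
  semicircular cap: d = 2.0472 in → contributes +31.165 in⁴
Total I = 65.536 in⁴.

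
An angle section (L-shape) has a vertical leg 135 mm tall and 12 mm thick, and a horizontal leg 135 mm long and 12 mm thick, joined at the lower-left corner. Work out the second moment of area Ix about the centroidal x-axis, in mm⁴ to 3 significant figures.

Ix ≈ 5.40 × 10⁶ mm⁴

Split into non-overlapping primitives; take the origin at the lower-left of the bounding box.
Vertical leg: 12 × 135, A = 1 620 mm², y = 67.5 mm, Ī = 2 460 375 mm⁴.
Horizontal leg (remainder): 123 × 12, A = 1 476 mm², y = 6 mm, Ī = 17 712 mm⁴.
Centroid: ȳ = ΣA·y / ΣA = 38.18 mm.
Transfer each piece to the centroidal x-axis using Ī + A·d² with d = y − 38.18:
  vertical leg: d = 29.32 mm → contributes +3 853 006 mm⁴
  horizontal leg (remainder): d = -32.18 mm → contributes +1 546 209 mm⁴
Total I = 5 399 215 mm⁴.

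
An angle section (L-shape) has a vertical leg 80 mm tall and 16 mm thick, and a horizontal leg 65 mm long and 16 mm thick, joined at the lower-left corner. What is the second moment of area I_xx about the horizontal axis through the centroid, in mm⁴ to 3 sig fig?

I_xx ≈ 1.20 × 10⁶ mm⁴

Break the section into simple shapes (no overlaps), measuring from the bottom-left corner of the bounding box.
Vertical leg: 16 × 80, A = 1 280 mm², y = 40 mm, Ī = 682 667 mm⁴.
Horizontal leg (remainder): 49 × 16, A = 784 mm², y = 8 mm, Ī = 16 725 mm⁴.
Centroid: ȳ = ΣA·y / ΣA = 27.845 mm.
Transfer each piece to the horizontal axis through the centroid using Ī + A·d² with d = y − 27.845:
  vertical leg: d = 12.155 mm → contributes +871 780 mm⁴
  horizontal leg (remainder): d = -19.845 mm → contributes +325 482 mm⁴
Total I = 1 197 262 mm⁴.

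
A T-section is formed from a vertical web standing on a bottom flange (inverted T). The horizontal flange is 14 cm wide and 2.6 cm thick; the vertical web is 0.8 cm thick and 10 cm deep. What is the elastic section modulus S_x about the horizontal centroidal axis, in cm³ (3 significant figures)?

Break the section into simple shapes (no overlaps), measuring from the bottom-left corner of the bounding box.
Flange: 14 × 2.6, A = 36.4 cm², y = 1.3 cm, Ī = 20.505 cm⁴.
Web: 0.8 × 10, A = 8 cm², y = 7.6 cm, Ī = 66.667 cm⁴.
Centroid: ȳ = ΣA·y / ΣA = 2.4351 cm.
Transfer each piece to the horizontal centroidal axis using Ī + A·d² with d = y − 2.4351:
  flange: d = -1.1351 cm → contributes +67.408 cm⁴
  web: d = 5.1649 cm → contributes +280.07 cm⁴
Total I = 347.48 cm⁴.
Extreme fibre distance c = 10.165 cm; S = I/c = 34.185 cm³.

S_x ≈ 34.2 cm³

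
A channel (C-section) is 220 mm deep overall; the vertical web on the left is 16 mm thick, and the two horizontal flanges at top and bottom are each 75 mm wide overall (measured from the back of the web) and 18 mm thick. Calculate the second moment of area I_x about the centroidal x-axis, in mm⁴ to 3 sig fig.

Split into non-overlapping primitives; take the origin at the lower-left of the bounding box.
Web: 16 × 220, A = 3 520 mm², y = 110 mm, Ī = 14 197 333 mm⁴.
Top flange (beyond web): 59 × 18, A = 1 062 mm², y = 211 mm, Ī = 28 674 mm⁴.
Bottom flange (beyond web): 59 × 18, A = 1 062 mm², y = 9 mm, Ī = 28 674 mm⁴.
By symmetry the centroid is at mid-height, ȳ = 110 mm.
Transfer each piece to the centroidal x-axis using Ī + A·d² with d = y − 110:
  web: d = 0 mm → contributes +14 197 333 mm⁴
  top flange (beyond web): d = 101 mm → contributes +10 862 136 mm⁴
  bottom flange (beyond web): d = -101 mm → contributes +10 862 136 mm⁴
Total I = 35 921 605 mm⁴.

I_x ≈ 3.59 × 10⁷ mm⁴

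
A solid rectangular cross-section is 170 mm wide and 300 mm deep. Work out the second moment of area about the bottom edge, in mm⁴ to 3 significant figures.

I_base ≈ 1.53 × 10⁹ mm⁴

The section: 170 × 300, A = 51 000 mm², y = 150 mm, Ī = 382 500 000 mm⁴.
Transfer it to a horizontal axis along the bottom face using Ī + A·d² with d = y − 0:
  the section: d = 150 mm → contributes +1 530 000 000 mm⁴
Total I = 1 530 000 000 mm⁴.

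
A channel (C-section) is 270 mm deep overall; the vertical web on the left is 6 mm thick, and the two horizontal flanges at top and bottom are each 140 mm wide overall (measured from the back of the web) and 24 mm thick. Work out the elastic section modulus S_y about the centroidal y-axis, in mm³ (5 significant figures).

S_y ≈ 1.9696 × 10⁵ mm³

Split into non-overlapping primitives; take the origin at the lower-left of the bounding box.
Web: 6 × 270, A = 1 620 mm², x = 3 mm, Ī = 4 860 mm⁴.
Top flange (beyond web): 134 × 24, A = 3 216 mm², x = 73 mm, Ī = 4 812 208 mm⁴.
Bottom flange (beyond web): 134 × 24, A = 3 216 mm², x = 73 mm, Ī = 4 812 208 mm⁴.
Centroid: x̄ = ΣA·x / ΣA = 58.91654 mm.
Transfer each piece to the centroidal y-axis using Ī + A·d² with d = x − 58.91654:
  web: d = -55.91654 mm → contributes +5 070 049 mm⁴
  top flange (beyond web): d = 14.08346 mm → contributes +5 450 082 mm⁴
  bottom flange (beyond web): d = 14.08346 mm → contributes +5 450 082 mm⁴
Total I = 15 970 212 mm⁴.
Extreme fibre distance c = 81.08346 mm; S = I/c = 196960.2 mm³.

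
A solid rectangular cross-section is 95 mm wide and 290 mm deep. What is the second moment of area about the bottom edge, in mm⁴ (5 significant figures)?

I_base ≈ 7.7232 × 10⁸ mm⁴

The section: 95 × 290, A = 27 550 mm², y = 145 mm, Ī = 193 079 583 mm⁴.
Transfer it to a horizontal axis along the bottom face using Ī + A·d² with d = y − 0:
  the section: d = 145 mm → contributes +772 318 333 mm⁴
Total I = 772 318 333 mm⁴.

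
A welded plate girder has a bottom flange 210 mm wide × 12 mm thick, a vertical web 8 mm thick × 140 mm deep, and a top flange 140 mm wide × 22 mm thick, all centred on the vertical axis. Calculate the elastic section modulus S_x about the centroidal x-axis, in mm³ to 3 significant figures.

Treat the section as a set of non-overlapping primitives; coordinates are from the bounding-box lower-left.
Bottom plate: 210 × 12, A = 2 520 mm², y = 6 mm, Ī = 30 240 mm⁴.
Web plate: 8 × 140, A = 1 120 mm², y = 82 mm, Ī = 1 829 333 mm⁴.
Top plate: 140 × 22, A = 3 080 mm², y = 163 mm, Ī = 124 227 mm⁴.
Centroid: ȳ = ΣA·y / ΣA = 90.625 mm.
Transfer each piece to the centroidal x-axis using Ī + A·d² with d = y − 90.625:
  bottom plate: d = -84.625 mm → contributes +18 076 944 mm⁴
  web plate: d = -8.625 mm → contributes +1 912 651 mm⁴
  top plate: d = 72.375 mm → contributes +16 257 700 mm⁴
Total I = 36 247 295 mm⁴.
Extreme fibre distance c = 90.625 mm; S = I/c = 399 970 mm³.

S_x ≈ 4.00 × 10⁵ mm³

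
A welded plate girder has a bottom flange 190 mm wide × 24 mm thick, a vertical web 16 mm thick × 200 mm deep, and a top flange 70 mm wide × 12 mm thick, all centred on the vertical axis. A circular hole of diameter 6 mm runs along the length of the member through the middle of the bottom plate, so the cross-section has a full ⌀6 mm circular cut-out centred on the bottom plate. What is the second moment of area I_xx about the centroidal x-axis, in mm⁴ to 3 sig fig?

Decompose the section into non-overlapping parts with the origin at the bottom-left of its bounding rectangle.
Bottom plate: 190 × 24, A = 4 560 mm², y = 12 mm, Ī = 218 880 mm⁴.
Web plate: 16 × 200, A = 3 200 mm², y = 124 mm, Ī = 10 666 667 mm⁴.
Top plate: 70 × 12, A = 840 mm², y = 230 mm, Ī = 10 080 mm⁴.
Hole (subtracted): ⌀6, A = 28.274 mm², y = 12 mm, Ī = 63.617 mm⁴.
Centroid: ȳ = ΣA·y / ΣA = 75.175 mm.
Transfer each piece to the centroidal x-axis using Ī + A·d² with d = y − 75.175:
  bottom plate: d = -63.175 mm → contributes +18 418 290 mm⁴
  web plate: d = 48.825 mm → contributes +18 295 040 mm⁴
  top plate: d = 154.82 mm → contributes +20 145 498 mm⁴
  hole: d = -63.175 mm → contributes −112 909 mm⁴
Total I = 56 745 919 mm⁴.

I_xx ≈ 5.67 × 10⁷ mm⁴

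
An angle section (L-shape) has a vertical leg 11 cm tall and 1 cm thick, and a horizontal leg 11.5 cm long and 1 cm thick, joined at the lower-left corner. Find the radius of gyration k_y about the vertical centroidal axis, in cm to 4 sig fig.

Treat the section as a set of non-overlapping primitives; coordinates are from the bounding-box lower-left.
Vertical leg: 1 × 11, A = 11 cm², x = 0.5 cm, Ī = 0.916667 cm⁴.
Horizontal leg (remainder): 10.5 × 1, A = 10.5 cm², x = 6.25 cm, Ī = 96.4688 cm⁴.
Centroid: x̄ = ΣA·x / ΣA = 3.30814 cm.
Transfer each piece to the vertical centroidal axis using Ī + A·d² with d = x − 3.30814:
  vertical leg: d = -2.80814 cm → contributes +87.6588 cm⁴
  horizontal leg (remainder): d = 2.94186 cm → contributes +187.341 cm⁴
Total I = 275 cm⁴.
Radius of gyration: k = √(I/A) = √(275 / 21.5) = 3.57641 cm.

k_y ≈ 3.576 cm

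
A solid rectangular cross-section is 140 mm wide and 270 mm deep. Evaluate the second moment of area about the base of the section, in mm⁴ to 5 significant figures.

The section: 140 × 270, A = 37 800 mm², y = 135 mm, Ī = 229 635 000 mm⁴.
Transfer it to the base of the section using Ī + A·d² with d = y − 0:
  the section: d = 135 mm → contributes +918 540 000 mm⁴
Total I = 918 540 000 mm⁴.

I_base ≈ 9.1854 × 10⁸ mm⁴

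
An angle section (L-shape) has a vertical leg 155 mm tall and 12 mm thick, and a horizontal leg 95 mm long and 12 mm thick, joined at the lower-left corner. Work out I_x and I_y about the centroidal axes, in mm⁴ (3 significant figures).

Split into non-overlapping primitives; take the origin at the lower-left of the bounding box.
Vertical leg: 12 × 155, A = 1 860 mm², y = 77.5 mm, Ī = 3 723 875 mm⁴.
Horizontal leg (remainder): 83 × 12, A = 996 mm², y = 6 mm, Ī = 11 952 mm⁴.
Centroid: ȳ = ΣA·y / ΣA = 52.565 mm.
Transfer each piece to the centroidal x-axis using Ī + A·d² with d = y − 52.565:
  vertical leg: d = 24.935 mm → contributes +4 880 326 mm⁴
  horizontal leg (remainder): d = -46.565 mm → contributes +2 171 590 mm⁴
Total I = 7 051 916 mm⁴.
For the y-axis: x̄ = 22.565 mm.
Repeating about the centroidal y-axis gives I_y = 2 057 636 mm⁴.

I_x ≈ 7.05 × 10⁶ mm⁴, I_y ≈ 2.06 × 10⁶ mm⁴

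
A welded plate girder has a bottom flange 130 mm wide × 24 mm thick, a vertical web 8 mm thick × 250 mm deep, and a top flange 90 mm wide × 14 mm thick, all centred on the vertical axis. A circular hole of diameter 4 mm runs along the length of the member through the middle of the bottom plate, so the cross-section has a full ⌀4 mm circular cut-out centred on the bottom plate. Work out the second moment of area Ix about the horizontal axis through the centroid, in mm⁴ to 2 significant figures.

Decompose the section into non-overlapping parts with the origin at the bottom-left of its bounding rectangle.
Bottom plate: 130 × 24, A = 3 120 mm², y = 12 mm, Ī = 149 760 mm⁴.
Web plate: 8 × 250, A = 2 000 mm², y = 149 mm, Ī = 10 416 667 mm⁴.
Top plate: 90 × 14, A = 1 260 mm², y = 281 mm, Ī = 20 580 mm⁴.
Hole (subtracted): ⌀4, A = 12.57 mm², y = 12 mm, Ī = 12.57 mm⁴.
Centroid: ȳ = ΣA·y / ΣA = 108.3 mm.
Transfer each piece to the horizontal axis through the centroid using Ī + A·d² with d = y − 108.3:
  bottom plate: d = -96.26 mm → contributes +29 060 664 mm⁴
  web plate: d = 40.74 mm → contributes +13 735 884 mm⁴
  top plate: d = 172.7 mm → contributes +37 617 115 mm⁴
  hole: d = -96.26 mm → contributes −116 457 mm⁴
Total I = 80 297 206 mm⁴.

Ix ≈ 8.0 × 10⁷ mm⁴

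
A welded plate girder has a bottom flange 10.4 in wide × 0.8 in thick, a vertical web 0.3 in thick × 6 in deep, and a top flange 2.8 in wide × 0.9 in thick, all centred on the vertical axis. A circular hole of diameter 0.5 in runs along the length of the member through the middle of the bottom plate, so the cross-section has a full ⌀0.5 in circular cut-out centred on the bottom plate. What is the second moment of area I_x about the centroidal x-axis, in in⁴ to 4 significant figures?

I_x ≈ 101.1 in⁴

Break the section into simple shapes (no overlaps), measuring from the bottom-left corner of the bounding box.
Bottom plate: 10.4 × 0.8, A = 8.32 in², y = 0.4 in, Ī = 0.443733 in⁴.
Web plate: 0.3 × 6, A = 1.8 in², y = 3.8 in, Ī = 5.4 in⁴.
Top plate: 2.8 × 0.9, A = 2.52 in², y = 7.25 in, Ī = 0.1701 in⁴.
Hole (subtracted): ⌀0.5, A = 0.19635 in², y = 0.4 in, Ī = 0.00306796 in⁴.
Centroid: ȳ = ΣA·y / ΣA = 2.27903 in.
Transfer each piece to the centroidal x-axis using Ī + A·d² with d = y − 2.27903:
  bottom plate: d = -1.87903 in → contributes +29.8196 in⁴
  web plate: d = 1.52097 in → contributes +9.56403 in⁴
  top plate: d = 4.97097 in → contributes +62.4407 in⁴
  hole: d = -1.87903 in → contributes −0.69633 in⁴
Total I = 101.128 in⁴.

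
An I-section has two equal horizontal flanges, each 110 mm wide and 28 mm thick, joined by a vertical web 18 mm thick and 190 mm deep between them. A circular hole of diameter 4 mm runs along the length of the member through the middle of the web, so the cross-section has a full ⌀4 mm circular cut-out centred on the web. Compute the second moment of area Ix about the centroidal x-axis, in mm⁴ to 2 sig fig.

Decompose the section into non-overlapping parts with the origin at the bottom-left of its bounding rectangle.
Bottom flange: 110 × 28, A = 3 080 mm², y = 14 mm, Ī = 201 227 mm⁴.
Web: 18 × 190, A = 3 420 mm², y = 123 mm, Ī = 10 288 500 mm⁴.
Top flange: 110 × 28, A = 3 080 mm², y = 232 mm, Ī = 201 227 mm⁴.
Hole (subtracted): ⌀4, A = 12.57 mm², y = 123 mm, Ī = 12.57 mm⁴.
By symmetry the centroid is at mid-height, ȳ = 123 mm.
Transfer each piece to the centroidal x-axis using Ī + A·d² with d = y − 123:
  bottom flange: d = -109 mm → contributes +36 794 707 mm⁴
  web: d = 0 mm → contributes +10 288 500 mm⁴
  top flange: d = 109 mm → contributes +36 794 707 mm⁴
  hole: d = 0 mm → contributes −12.57 mm⁴
Total I = 83 877 901 mm⁴.

Ix ≈ 8.4 × 10⁷ mm⁴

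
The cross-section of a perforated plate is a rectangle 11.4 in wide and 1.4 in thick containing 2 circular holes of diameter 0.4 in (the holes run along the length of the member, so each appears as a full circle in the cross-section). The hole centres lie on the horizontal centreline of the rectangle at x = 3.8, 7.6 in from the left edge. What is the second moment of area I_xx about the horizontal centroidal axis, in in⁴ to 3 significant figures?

Break the section into simple shapes (no overlaps), measuring from the bottom-left corner of the bounding box.
Plate: 11.4 × 1.4, A = 15.96 in², y = 0.7 in, Ī = 2.6068 in⁴.
Hole 1 (subtracted): ⌀0.4, A = 0.12566 in², y = 0.7 in, Ī = 0.0012566 in⁴.
Hole 2 (subtracted): ⌀0.4, A = 0.12566 in², y = 0.7 in, Ī = 0.0012566 in⁴.
By symmetry the centroid is at mid-height, ȳ = 0.7 in.
All pieces are centred on the horizontal centroidal axis, so I = ΣĪ (holes subtracted) = 2.6043 in⁴.

I_xx ≈ 2.60 in⁴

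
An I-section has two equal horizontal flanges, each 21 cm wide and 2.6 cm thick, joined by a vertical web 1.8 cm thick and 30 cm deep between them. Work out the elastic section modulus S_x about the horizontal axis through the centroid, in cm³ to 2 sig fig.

Break the section into simple shapes (no overlaps), measuring from the bottom-left corner of the bounding box.
Bottom flange: 21 × 2.6, A = 54.6 cm², y = 1.3 cm, Ī = 30.76 cm⁴.
Web: 1.8 × 30, A = 54 cm², y = 17.6 cm, Ī = 4 050 cm⁴.
Top flange: 21 × 2.6, A = 54.6 cm², y = 33.9 cm, Ī = 30.76 cm⁴.
By symmetry the centroid is at mid-height, ȳ = 17.6 cm.
Transfer each piece to the horizontal axis through the centroid using Ī + A·d² with d = y − 17.6:
  bottom flange: d = -16.3 cm → contributes +14 537 cm⁴
  web: d = 0 cm → contributes +4 050 cm⁴
  top flange: d = 16.3 cm → contributes +14 537 cm⁴
Total I = 33 125 cm⁴.
Extreme fibre distance c = 17.6 cm; S = I/c = 1 882 cm³.

S_x ≈ 1900 cm³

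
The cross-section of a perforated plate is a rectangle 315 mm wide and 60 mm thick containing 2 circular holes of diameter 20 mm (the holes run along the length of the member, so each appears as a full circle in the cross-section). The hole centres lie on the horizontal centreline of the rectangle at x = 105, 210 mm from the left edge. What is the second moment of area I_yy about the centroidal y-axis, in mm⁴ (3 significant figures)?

Break the section into simple shapes (no overlaps), measuring from the bottom-left corner of the bounding box.
Plate: 315 × 60, A = 18 900 mm², x = 157.5 mm, Ī = 156 279 375 mm⁴.
Hole 1 (subtracted): ⌀20, A = 314.16 mm², x = 105 mm, Ī = 7 854 mm⁴.
Hole 2 (subtracted): ⌀20, A = 314.16 mm², x = 210 mm, Ī = 7 854 mm⁴.
By symmetry the centroid is at mid-width, x̄ = 157.5 mm.
Transfer each piece to the centroidal y-axis using Ī + A·d² with d = x − 157.5:
  plate: d = 0 mm → contributes +156 279 375 mm⁴
  hole 1: d = -52.5 mm → contributes −873 755 mm⁴
  hole 2: d = 52.5 mm → contributes −873 755 mm⁴
Total I = 154 531 864 mm⁴.

I_yy ≈ 1.55 × 10⁸ mm⁴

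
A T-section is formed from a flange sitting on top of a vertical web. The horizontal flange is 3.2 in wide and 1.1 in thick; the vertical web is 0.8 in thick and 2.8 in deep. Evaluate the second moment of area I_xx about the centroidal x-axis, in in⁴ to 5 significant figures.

I_xx ≈ 7.0236 in⁴

Treat the section as a set of non-overlapping primitives; coordinates are from the bounding-box lower-left.
Flange: 3.2 × 1.1, A = 3.52 in², y = 3.35 in, Ī = 0.3549333 in⁴.
Web: 0.8 × 2.8, A = 2.24 in², y = 1.4 in, Ī = 1.463467 in⁴.
Centroid: ȳ = ΣA·y / ΣA = 2.591667 in.
Transfer each piece to the centroidal x-axis using Ī + A·d² with d = y − 2.591667:
  flange: d = 0.7583333 in → contributes +2.379178 in⁴
  web: d = -1.191667 in → contributes +4.644422 in⁴
Total I = 7.0236 in⁴.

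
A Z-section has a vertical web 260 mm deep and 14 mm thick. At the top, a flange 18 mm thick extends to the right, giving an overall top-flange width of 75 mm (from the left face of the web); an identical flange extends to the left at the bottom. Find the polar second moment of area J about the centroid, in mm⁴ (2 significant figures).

J ≈ 5.7 × 10⁷ mm⁴

Break the section into simple shapes (no overlaps), measuring from the bottom-left corner of the bounding box.
Web: 14 × 260, A = 3 640 mm², y = 130 mm, Ī = 20 505 333 mm⁴.
Top flange (beyond web): 61 × 18, A = 1 098 mm², y = 251 mm, Ī = 29 646 mm⁴.
Bottom flange (beyond web): 61 × 18, A = 1 098 mm², y = 9 mm, Ī = 29 646 mm⁴.
Centroid: ȳ = ΣA·y / ΣA = 130 mm.
Transfer each piece to the centroidal x-axis using Ī + A·d² with d = y − 130:
  web: d = 0 mm → contributes +20 505 333 mm⁴
  top flange (beyond web): d = 121 mm → contributes +16 105 464 mm⁴
  bottom flange (beyond web): d = -121 mm → contributes +16 105 464 mm⁴
Total I = 52 716 261 mm⁴.
For the y-axis: x̄ = 68 mm.
Repeating about the centroidal y-axis gives I_y = 3 828 521 mm⁴.
Polar second moment: J = I_x + I_y = 56 544 783 mm⁴.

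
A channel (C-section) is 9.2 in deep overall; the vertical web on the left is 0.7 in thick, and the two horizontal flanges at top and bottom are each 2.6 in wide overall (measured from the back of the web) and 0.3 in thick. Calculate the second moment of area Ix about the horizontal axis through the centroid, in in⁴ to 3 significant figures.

Treat the section as a set of non-overlapping primitives; coordinates are from the bounding-box lower-left.
Web: 0.7 × 9.2, A = 6.44 in², y = 4.6 in, Ī = 45.423 in⁴.
Top flange (beyond web): 1.9 × 0.3, A = 0.57 in², y = 9.05 in, Ī = 0.004275 in⁴.
Bottom flange (beyond web): 1.9 × 0.3, A = 0.57 in², y = 0.15 in, Ī = 0.004275 in⁴.
By symmetry the centroid is at mid-height, ȳ = 4.6 in.
Transfer each piece to the horizontal axis through the centroid using Ī + A·d² with d = y − 4.6:
  web: d = 0 in → contributes +45.423 in⁴
  top flange (beyond web): d = 4.45 in → contributes +11.292 in⁴
  bottom flange (beyond web): d = -4.45 in → contributes +11.292 in⁴
Total I = 68.007 in⁴.

Ix ≈ 68.0 in⁴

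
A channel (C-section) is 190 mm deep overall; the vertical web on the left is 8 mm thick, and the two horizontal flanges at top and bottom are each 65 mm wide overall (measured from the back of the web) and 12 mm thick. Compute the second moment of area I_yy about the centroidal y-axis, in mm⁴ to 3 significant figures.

I_yy ≈ 1.14 × 10⁶ mm⁴

Decompose the section into non-overlapping parts with the origin at the bottom-left of its bounding rectangle.
Web: 8 × 190, A = 1 520 mm², x = 4 mm, Ī = 8106.7 mm⁴.
Top flange (beyond web): 57 × 12, A = 684 mm², x = 36.5 mm, Ī = 185 193 mm⁴.
Bottom flange (beyond web): 57 × 12, A = 684 mm², x = 36.5 mm, Ī = 185 193 mm⁴.
Centroid: x̄ = ΣA·x / ΣA = 19.395 mm.
Transfer each piece to the centroidal y-axis using Ī + A·d² with d = x − 19.395:
  web: d = -15.395 mm → contributes +368 344 mm⁴
  top flange (beyond web): d = 17.105 mm → contributes +385 325 mm⁴
  bottom flange (beyond web): d = 17.105 mm → contributes +385 325 mm⁴
Total I = 1 138 993 mm⁴.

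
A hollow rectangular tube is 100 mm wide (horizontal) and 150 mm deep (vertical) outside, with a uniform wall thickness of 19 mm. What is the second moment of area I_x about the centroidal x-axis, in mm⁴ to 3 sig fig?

I_x ≈ 2.09 × 10⁷ mm⁴

Decompose the section into non-overlapping parts with the origin at the bottom-left of its bounding rectangle.
Outer rectangle: 100 × 150, A = 15 000 mm², y = 75 mm, Ī = 28 125 000 mm⁴.
Inner void (subtracted): 62 × 112, A = 6 944 mm², y = 75 mm, Ī = 7 258 795 mm⁴.
By symmetry the centroid is at mid-height, ȳ = 75 mm.
All pieces are centred on the centroidal x-axis, so I = ΣĪ (holes subtracted) = 20 866 205 mm⁴.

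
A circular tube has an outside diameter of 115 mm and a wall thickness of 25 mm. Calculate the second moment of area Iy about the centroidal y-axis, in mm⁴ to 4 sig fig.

Iy ≈ 7.709 × 10⁶ mm⁴

Treat the section as a set of non-overlapping primitives; coordinates are from the bounding-box lower-left.
Outer circle: ⌀115, A = 10386.9 mm², x = 57.5 mm, Ī = 8 585 414 mm⁴.
Bore (subtracted): ⌀65, A = 3318.31 mm², x = 57.5 mm, Ī = 876 241 mm⁴.
By symmetry the centroid is at mid-width, x̄ = 57.5 mm.
All pieces are centred on the centroidal y-axis, so I = ΣĪ (holes subtracted) = 7 709 174 mm⁴.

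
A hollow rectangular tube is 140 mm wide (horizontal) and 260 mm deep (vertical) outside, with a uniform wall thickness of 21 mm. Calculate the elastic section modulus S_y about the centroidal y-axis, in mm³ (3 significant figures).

S_y ≈ 6.05 × 10⁵ mm³

Break the section into simple shapes (no overlaps), measuring from the bottom-left corner of the bounding box.
Outer rectangle: 140 × 260, A = 36 400 mm², x = 70 mm, Ī = 59 453 333 mm⁴.
Inner void (subtracted): 98 × 218, A = 21 364 mm², x = 70 mm, Ī = 17 098 321 mm⁴.
By symmetry the centroid is at mid-width, x̄ = 70 mm.
All pieces are centred on the centroidal y-axis, so I = ΣĪ (holes subtracted) = 42 355 012 mm⁴.
Extreme fibre distance c = 70 mm; S = I/c = 605 072 mm³.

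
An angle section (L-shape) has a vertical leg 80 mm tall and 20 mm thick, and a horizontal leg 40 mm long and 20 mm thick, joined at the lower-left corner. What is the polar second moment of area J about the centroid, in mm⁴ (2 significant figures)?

Break the section into simple shapes (no overlaps), measuring from the bottom-left corner of the bounding box.
Vertical leg: 20 × 80, A = 1 600 mm², y = 40 mm, Ī = 853 333 mm⁴.
Horizontal leg (remainder): 20 × 20, A = 400 mm², y = 10 mm, Ī = 13 333 mm⁴.
Centroid: ȳ = ΣA·y / ΣA = 34 mm.
Transfer each piece to the centroidal x-axis using Ī + A·d² with d = y − 34:
  vertical leg: d = 6 mm → contributes +910 933 mm⁴
  horizontal leg (remainder): d = -24 mm → contributes +243 733 mm⁴
Total I = 1 154 667 mm⁴.
For the y-axis: x̄ = 14 mm.
Repeating about the centroidal y-axis gives I_y = 194 667 mm⁴.
Polar second moment: J = I_x + I_y = 1 349 333 mm⁴.

J ≈ 1.3 × 10⁶ mm⁴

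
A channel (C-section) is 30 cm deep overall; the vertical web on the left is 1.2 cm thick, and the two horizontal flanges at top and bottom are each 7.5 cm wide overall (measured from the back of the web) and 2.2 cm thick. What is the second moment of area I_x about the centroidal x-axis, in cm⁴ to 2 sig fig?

Break the section into simple shapes (no overlaps), measuring from the bottom-left corner of the bounding box.
Web: 1.2 × 30, A = 36 cm², y = 15 cm, Ī = 2 700 cm⁴.
Top flange (beyond web): 6.3 × 2.2, A = 13.86 cm², y = 28.9 cm, Ī = 5.59 cm⁴.
Bottom flange (beyond web): 6.3 × 2.2, A = 13.86 cm², y = 1.1 cm, Ī = 5.59 cm⁴.
By symmetry the centroid is at mid-height, ȳ = 15 cm.
Transfer each piece to the centroidal x-axis using Ī + A·d² with d = y − 15:
  web: d = 0 cm → contributes +2 700 cm⁴
  top flange (beyond web): d = 13.9 cm → contributes +2 683 cm⁴
  bottom flange (beyond web): d = -13.9 cm → contributes +2 683 cm⁴
Total I = 8 067 cm⁴.

I_x ≈ 8100 cm⁴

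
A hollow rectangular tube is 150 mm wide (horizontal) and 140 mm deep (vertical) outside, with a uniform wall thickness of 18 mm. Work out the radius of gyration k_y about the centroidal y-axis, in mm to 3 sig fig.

Break the section into simple shapes (no overlaps), measuring from the bottom-left corner of the bounding box.
Outer rectangle: 150 × 140, A = 21 000 mm², x = 75 mm, Ī = 39 375 000 mm⁴.
Inner void (subtracted): 114 × 104, A = 11 856 mm², x = 75 mm, Ī = 12 840 048 mm⁴.
By symmetry the centroid is at mid-width, x̄ = 75 mm.
All pieces are centred on the centroidal y-axis, so I = ΣĪ (holes subtracted) = 26 534 952 mm⁴.
Radius of gyration: k = √(I/A) = √(26 534 952 / 9 144) = 53.869 mm.

k_y ≈ 53.9 mm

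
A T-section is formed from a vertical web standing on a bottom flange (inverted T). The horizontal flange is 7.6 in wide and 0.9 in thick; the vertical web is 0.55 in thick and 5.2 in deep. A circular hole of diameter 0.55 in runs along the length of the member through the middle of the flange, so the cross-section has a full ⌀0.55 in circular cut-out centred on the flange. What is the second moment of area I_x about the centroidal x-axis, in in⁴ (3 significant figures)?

I_x ≈ 25.5 in⁴

Decompose the section into non-overlapping parts with the origin at the bottom-left of its bounding rectangle.
Flange: 7.6 × 0.9, A = 6.84 in², y = 0.45 in, Ī = 0.4617 in⁴.
Web: 0.55 × 5.2, A = 2.86 in², y = 3.5 in, Ī = 6.4445 in⁴.
Hole (subtracted): ⌀0.55, A = 0.23758 in², y = 0.45 in, Ī = 0.0044918 in⁴.
Centroid: ȳ = ΣA·y / ΣA = 1.3719 in.
Transfer each piece to the centroidal x-axis using Ī + A·d² with d = y − 1.3719:
  flange: d = -0.92186 in → contributes +6.2745 in⁴
  web: d = 2.1281 in → contributes +19.397 in⁴
  hole: d = -0.92186 in → contributes −0.20639 in⁴
Total I = 25.466 in⁴.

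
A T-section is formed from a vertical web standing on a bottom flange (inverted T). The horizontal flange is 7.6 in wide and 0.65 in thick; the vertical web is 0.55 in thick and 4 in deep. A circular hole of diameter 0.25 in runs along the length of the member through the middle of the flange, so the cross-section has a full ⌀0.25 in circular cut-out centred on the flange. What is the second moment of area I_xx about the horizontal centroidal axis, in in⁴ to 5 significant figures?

Decompose the section into non-overlapping parts with the origin at the bottom-left of its bounding rectangle.
Flange: 7.6 × 0.65, A = 4.94 in², y = 0.325 in, Ī = 0.1739292 in⁴.
Web: 0.55 × 4, A = 2.2 in², y = 2.65 in, Ī = 2.933333 in⁴.
Hole (subtracted): ⌀0.25, A = 0.04908739 in², y = 0.325 in, Ī = 0.0001917476 in⁴.
Centroid: ȳ = ΣA·y / ΣA = 1.046346 in.
Transfer each piece to the horizontal centroidal axis using Ī + A·d² with d = y − 1.046346:
  flange: d = -0.7213458 in → contributes +2.744408 in⁴
  web: d = 1.603654 in → contributes +8.591088 in⁴
  hole: d = -0.7213458 in → contributes −0.02573387 in⁴
Total I = 11.30976 in⁴.

I_xx ≈ 11.310 in⁴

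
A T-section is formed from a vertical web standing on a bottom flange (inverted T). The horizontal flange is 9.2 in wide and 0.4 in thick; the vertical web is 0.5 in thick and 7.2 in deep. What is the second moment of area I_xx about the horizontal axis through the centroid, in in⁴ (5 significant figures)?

Treat the section as a set of non-overlapping primitives; coordinates are from the bounding-box lower-left.
Flange: 9.2 × 0.4, A = 3.68 in², y = 0.2 in, Ī = 0.04906667 in⁴.
Web: 0.5 × 7.2, A = 3.6 in², y = 4 in, Ī = 15.552 in⁴.
Centroid: ȳ = ΣA·y / ΣA = 2.079121 in.
Transfer each piece to the horizontal axis through the centroid using Ī + A·d² with d = y − 2.079121:
  flange: d = -1.879121 in → contributes +13.0435 in⁴
  web: d = 1.920879 in → contributes +28.8352 in⁴
Total I = 41.87869 in⁴.

I_xx ≈ 41.879 in⁴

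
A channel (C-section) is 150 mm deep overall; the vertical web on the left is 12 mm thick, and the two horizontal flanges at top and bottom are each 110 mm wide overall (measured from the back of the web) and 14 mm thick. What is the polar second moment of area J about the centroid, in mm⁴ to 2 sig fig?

Break the section into simple shapes (no overlaps), measuring from the bottom-left corner of the bounding box.
Web: 12 × 150, A = 1 800 mm², y = 75 mm, Ī = 3 375 000 mm⁴.
Top flange (beyond web): 98 × 14, A = 1 372 mm², y = 143 mm, Ī = 22 409 mm⁴.
Bottom flange (beyond web): 98 × 14, A = 1 372 mm², y = 7 mm, Ī = 22 409 mm⁴.
By symmetry the centroid is at mid-height, ȳ = 75 mm.
Transfer each piece to the centroidal x-axis using Ī + A·d² with d = y − 75:
  web: d = 0 mm → contributes +3 375 000 mm⁴
  top flange (beyond web): d = 68 mm → contributes +6 366 537 mm⁴
  bottom flange (beyond web): d = -68 mm → contributes +6 366 537 mm⁴
Total I = 16 108 075 mm⁴.
For the y-axis: x̄ = 39.21 mm.
Repeating about the centroidal y-axis gives I_y = 5 505 804 mm⁴.
Polar second moment: J = I_x + I_y = 21 613 879 mm⁴.

J ≈ 2.2 × 10⁷ mm⁴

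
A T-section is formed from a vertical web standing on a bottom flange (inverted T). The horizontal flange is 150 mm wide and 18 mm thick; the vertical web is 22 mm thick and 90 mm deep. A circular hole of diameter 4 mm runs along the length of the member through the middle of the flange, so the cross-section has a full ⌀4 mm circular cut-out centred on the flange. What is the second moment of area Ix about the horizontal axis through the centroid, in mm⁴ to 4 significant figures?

Ix ≈ 4.734 × 10⁶ mm⁴

Break the section into simple shapes (no overlaps), measuring from the bottom-left corner of the bounding box.
Flange: 150 × 18, A = 2 700 mm², y = 9 mm, Ī = 72 900 mm⁴.
Web: 22 × 90, A = 1 980 mm², y = 63 mm, Ī = 1 336 500 mm⁴.
Hole (subtracted): ⌀4, A = 12.5664 mm², y = 9 mm, Ī = 12.5664 mm⁴.
Centroid: ȳ = ΣA·y / ΣA = 31.9077 mm.
Transfer each piece to the horizontal axis through the centroid using Ī + A·d² with d = y − 31.9077:
  flange: d = -22.9077 mm → contributes +1 489 755 mm⁴
  web: d = 31.0923 mm → contributes +3 250 632 mm⁴
  hole: d = -22.9077 mm → contributes −6606.91 mm⁴
Total I = 4 733 780 mm⁴.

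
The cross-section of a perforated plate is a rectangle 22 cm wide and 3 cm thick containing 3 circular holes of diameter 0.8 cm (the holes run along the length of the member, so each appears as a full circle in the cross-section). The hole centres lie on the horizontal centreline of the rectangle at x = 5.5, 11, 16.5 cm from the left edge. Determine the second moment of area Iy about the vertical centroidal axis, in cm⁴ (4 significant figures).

Iy ≈ 2632 cm⁴

Break the section into simple shapes (no overlaps), measuring from the bottom-left corner of the bounding box.
Plate: 22 × 3, A = 66 cm², x = 11 cm, Ī = 2 662 cm⁴.
Hole 1 (subtracted): ⌀0.8, A = 0.502655 cm², x = 5.5 cm, Ī = 0.0201062 cm⁴.
Hole 2 (subtracted): ⌀0.8, A = 0.502655 cm², x = 11 cm, Ī = 0.0201062 cm⁴.
Hole 3 (subtracted): ⌀0.8, A = 0.502655 cm², x = 16.5 cm, Ī = 0.0201062 cm⁴.
By symmetry the centroid is at mid-width, x̄ = 11 cm.
Transfer each piece to the vertical centroidal axis using Ī + A·d² with d = x − 11:
  plate: d = 0 cm → contributes +2 662 cm⁴
  hole 1: d = -5.5 cm → contributes −15.2254 cm⁴
  hole 2: d = 0 cm → contributes −0.0201062 cm⁴
  hole 3: d = 5.5 cm → contributes −15.2254 cm⁴
Total I = 2631.53 cm⁴.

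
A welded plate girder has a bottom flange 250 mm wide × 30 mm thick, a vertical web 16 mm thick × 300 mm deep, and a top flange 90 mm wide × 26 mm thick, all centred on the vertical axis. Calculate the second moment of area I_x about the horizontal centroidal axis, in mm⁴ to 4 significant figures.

Decompose the section into non-overlapping parts with the origin at the bottom-left of its bounding rectangle.
Bottom plate: 250 × 30, A = 7 500 mm², y = 15 mm, Ī = 562 500 mm⁴.
Web plate: 16 × 300, A = 4 800 mm², y = 180 mm, Ī = 36 000 000 mm⁴.
Top plate: 90 × 26, A = 2 340 mm², y = 343 mm, Ī = 131 820 mm⁴.
Centroid: ȳ = ΣA·y / ΣA = 121.525 mm.
Transfer each piece to the horizontal centroidal axis using Ī + A·d² with d = y − 121.525:
  bottom plate: d = -106.525 mm → contributes +85 668 662 mm⁴
  web plate: d = 58.4754 mm → contributes +52 412 993 mm⁴
  top plate: d = 221.475 mm → contributes +114 911 996 mm⁴
Total I = 252 993 651 mm⁴.

I_x ≈ 2.530 × 10⁸ mm⁴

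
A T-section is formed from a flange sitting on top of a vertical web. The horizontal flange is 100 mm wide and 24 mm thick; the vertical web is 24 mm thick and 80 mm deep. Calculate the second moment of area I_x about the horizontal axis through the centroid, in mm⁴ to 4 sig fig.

I_x ≈ 4.023 × 10⁶ mm⁴

Break the section into simple shapes (no overlaps), measuring from the bottom-left corner of the bounding box.
Flange: 100 × 24, A = 2 400 mm², y = 92 mm, Ī = 115 200 mm⁴.
Web: 24 × 80, A = 1 920 mm², y = 40 mm, Ī = 1 024 000 mm⁴.
Centroid: ȳ = ΣA·y / ΣA = 68.8889 mm.
Transfer each piece to the horizontal axis through the centroid using Ī + A·d² with d = y − 68.8889:
  flange: d = 23.1111 mm → contributes +1 397 096 mm⁴
  web: d = -28.8889 mm → contributes +2 626 370 mm⁴
Total I = 4 023 467 mm⁴.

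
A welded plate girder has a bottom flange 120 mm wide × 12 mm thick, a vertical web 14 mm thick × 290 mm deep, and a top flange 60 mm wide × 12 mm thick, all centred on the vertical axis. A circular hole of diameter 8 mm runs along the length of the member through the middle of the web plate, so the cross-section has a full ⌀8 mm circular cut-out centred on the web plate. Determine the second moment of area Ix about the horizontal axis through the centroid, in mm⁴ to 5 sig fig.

Decompose the section into non-overlapping parts with the origin at the bottom-left of its bounding rectangle.
Bottom plate: 120 × 12, A = 1 440 mm², y = 6 mm, Ī = 17 280 mm⁴.
Web plate: 14 × 290, A = 4 060 mm², y = 157 mm, Ī = 28 453 833 mm⁴.
Top plate: 60 × 12, A = 720 mm², y = 308 mm, Ī = 8 640 mm⁴.
Hole (subtracted): ⌀8, A = 50.26548 mm², y = 157 mm, Ī = 201.0619 mm⁴.
Centroid: ȳ = ΣA·y / ΣA = 139.3785 mm.
Transfer each piece to the horizontal axis through the centroid using Ī + A·d² with d = y − 139.3785:
  bottom plate: d = -133.3785 mm → contributes +25 634 625 mm⁴
  web plate: d = 17.6215 mm → contributes +29 714 534 mm⁴
  top plate: d = 168.6215 mm → contributes +20 480 552 mm⁴
  hole: d = 17.6215 mm → contributes −15809.37 mm⁴
Total I = 75 813 902 mm⁴.

Ix ≈ 7.5814 × 10⁷ mm⁴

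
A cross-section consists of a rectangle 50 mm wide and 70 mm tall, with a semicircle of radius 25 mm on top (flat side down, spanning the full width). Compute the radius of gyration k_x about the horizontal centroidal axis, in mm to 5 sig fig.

k_x ≈ 26.160 mm

Treat the section as a set of non-overlapping primitives; coordinates are from the bounding-box lower-left.
Rectangular body: 50 × 70, A = 3 500 mm², y = 35 mm, Ī = 1 429 167 mm⁴.
Semicircular cap: semicircle r = 25, A = 981.7477 mm², y = 80.61033 mm, Ī = 42873.81 mm⁴.
Centroid: ȳ = ΣA·y / ΣA = 44.99116 mm.
Transfer each piece to the horizontal centroidal axis using Ī + A·d² with d = y − 44.99116:
  rectangular body: d = -9.991155 mm → contributes +1 778 548 mm⁴
  semicircular cap: d = 35.61917 mm → contributes +1 288 442 mm⁴
Total I = 3 066 990 mm⁴.
Radius of gyration: k = √(I/A) = √(3 066 990 / 4481.748) = 26.15968 mm.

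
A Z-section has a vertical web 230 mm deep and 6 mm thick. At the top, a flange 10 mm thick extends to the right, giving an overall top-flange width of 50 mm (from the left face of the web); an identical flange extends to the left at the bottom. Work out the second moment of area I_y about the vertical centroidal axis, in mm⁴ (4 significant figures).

I_y ≈ 6.961 × 10⁵ mm⁴

Treat the section as a set of non-overlapping primitives; coordinates are from the bounding-box lower-left.
Web: 6 × 230, A = 1 380 mm², x = 47 mm, Ī = 4 140 mm⁴.
Top flange (beyond web): 44 × 10, A = 440 mm², x = 72 mm, Ī = 70986.7 mm⁴.
Bottom flange (beyond web): 44 × 10, A = 440 mm², x = 22 mm, Ī = 70986.7 mm⁴.
Centroid: x̄ = ΣA·x / ΣA = 47 mm.
Transfer each piece to the vertical centroidal axis using Ī + A·d² with d = x − 47:
  web: d = 0 mm → contributes +4 140 mm⁴
  top flange (beyond web): d = 25 mm → contributes +345 987 mm⁴
  bottom flange (beyond web): d = -25 mm → contributes +345 987 mm⁴
Total I = 696 113 mm⁴.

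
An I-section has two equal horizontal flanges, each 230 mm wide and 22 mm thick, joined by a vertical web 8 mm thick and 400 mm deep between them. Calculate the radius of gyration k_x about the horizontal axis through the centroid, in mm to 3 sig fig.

Treat the section as a set of non-overlapping primitives; coordinates are from the bounding-box lower-left.
Bottom flange: 230 × 22, A = 5 060 mm², y = 11 mm, Ī = 204 087 mm⁴.
Web: 8 × 400, A = 3 200 mm², y = 222 mm, Ī = 42 666 667 mm⁴.
Top flange: 230 × 22, A = 5 060 mm², y = 433 mm, Ī = 204 087 mm⁴.
By symmetry the centroid is at mid-height, ȳ = 222 mm.
Transfer each piece to the horizontal axis through the centroid using Ī + A·d² with d = y − 222:
  bottom flange: d = -211 mm → contributes +225 480 347 mm⁴
  web: d = 0 mm → contributes +42 666 667 mm⁴
  top flange: d = 211 mm → contributes +225 480 347 mm⁴
Total I = 493 627 360 mm⁴.
Radius of gyration: k = √(I/A) = √(493 627 360 / 13 320) = 192.51 mm.

k_x ≈ 193 mm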